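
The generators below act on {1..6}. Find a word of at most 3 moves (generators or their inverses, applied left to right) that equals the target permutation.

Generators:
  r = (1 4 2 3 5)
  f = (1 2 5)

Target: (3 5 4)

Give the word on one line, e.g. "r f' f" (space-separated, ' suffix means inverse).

r r f'

  after r: (1 4 2 3 5)
  after r: (1 2 5 4 3)
  after f': (3 5 4)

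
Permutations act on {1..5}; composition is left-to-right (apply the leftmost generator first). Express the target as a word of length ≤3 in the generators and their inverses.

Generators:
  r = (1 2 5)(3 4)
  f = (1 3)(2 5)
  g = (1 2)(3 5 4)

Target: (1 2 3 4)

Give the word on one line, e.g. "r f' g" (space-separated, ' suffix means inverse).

  after g': (1 2)(3 4 5)
  after r': (2 5 4)
  after g': (1 2 3 4)

g' r' g'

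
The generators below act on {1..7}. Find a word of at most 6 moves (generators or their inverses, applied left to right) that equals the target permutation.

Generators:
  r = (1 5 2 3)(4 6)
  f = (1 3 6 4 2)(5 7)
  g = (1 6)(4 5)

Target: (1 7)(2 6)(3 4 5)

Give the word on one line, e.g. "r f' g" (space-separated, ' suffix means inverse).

g' f' r r f'

  after g': (1 6)(4 5)
  after f': (1 3)(2 4 7 5 6)
  after r: (2 6 3 5 4 7)
  after r: (1 5 6)(2 4 7 3)
  after f': (1 7)(2 6)(3 4 5)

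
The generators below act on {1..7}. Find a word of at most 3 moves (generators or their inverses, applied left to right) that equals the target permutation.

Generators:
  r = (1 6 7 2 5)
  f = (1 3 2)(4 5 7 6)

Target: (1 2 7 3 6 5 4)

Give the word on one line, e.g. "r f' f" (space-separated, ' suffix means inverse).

f r' f

  after f: (1 3 2)(4 5 7 6)
  after r': (1 3 7)(2 5 6 4)
  after f: (1 2 7 3 6 5 4)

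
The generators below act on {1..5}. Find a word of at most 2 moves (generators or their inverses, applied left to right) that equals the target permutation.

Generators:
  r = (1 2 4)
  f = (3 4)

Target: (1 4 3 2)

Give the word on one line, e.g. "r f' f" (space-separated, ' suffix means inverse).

  after f: (3 4)
  after r': (1 4 3 2)

f r'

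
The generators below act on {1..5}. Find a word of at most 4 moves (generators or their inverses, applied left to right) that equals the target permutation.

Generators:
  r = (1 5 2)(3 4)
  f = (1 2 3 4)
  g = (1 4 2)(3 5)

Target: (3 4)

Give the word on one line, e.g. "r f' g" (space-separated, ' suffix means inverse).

r' r' r'

  after r': (1 2 5)(3 4)
  after r': (1 5 2)
  after r': (3 4)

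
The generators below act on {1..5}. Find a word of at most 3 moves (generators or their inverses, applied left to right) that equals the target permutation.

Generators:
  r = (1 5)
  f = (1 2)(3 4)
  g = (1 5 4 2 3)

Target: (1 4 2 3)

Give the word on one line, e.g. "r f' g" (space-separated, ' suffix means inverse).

  after r': (1 5)
  after g: (1 4 2 3)

r' g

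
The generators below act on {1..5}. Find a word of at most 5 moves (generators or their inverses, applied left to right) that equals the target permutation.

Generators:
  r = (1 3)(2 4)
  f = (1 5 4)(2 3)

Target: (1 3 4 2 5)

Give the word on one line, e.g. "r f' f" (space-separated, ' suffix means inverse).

  after r': (1 3)(2 4)
  after f: (1 2)(3 5 4)
  after f: (1 3 4 2 5)

r' f f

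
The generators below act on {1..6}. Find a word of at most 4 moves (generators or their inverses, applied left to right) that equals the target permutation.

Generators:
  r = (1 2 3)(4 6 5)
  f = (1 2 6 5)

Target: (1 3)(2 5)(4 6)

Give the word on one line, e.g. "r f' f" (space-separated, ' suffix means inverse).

  after f: (1 2 6 5)
  after r: (1 3)(2 5)(4 6)

f r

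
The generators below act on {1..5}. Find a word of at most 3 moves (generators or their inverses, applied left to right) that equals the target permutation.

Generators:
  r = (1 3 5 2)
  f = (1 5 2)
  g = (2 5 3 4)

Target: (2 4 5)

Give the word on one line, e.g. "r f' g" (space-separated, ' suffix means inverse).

  after g': (2 4 3 5)
  after f': (1 2 4 3)
  after r: (2 4 5)

g' f' r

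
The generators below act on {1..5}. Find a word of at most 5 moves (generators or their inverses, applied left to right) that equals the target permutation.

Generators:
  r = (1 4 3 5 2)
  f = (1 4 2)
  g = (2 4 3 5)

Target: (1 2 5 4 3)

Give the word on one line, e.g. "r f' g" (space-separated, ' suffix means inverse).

  after r: (1 4 3 5 2)
  after r: (1 3 2 4 5)
  after r: (1 5 4 2 3)
  after f': (1 5)(2 3)
  after r: (1 2 5 4 3)

r r r f' r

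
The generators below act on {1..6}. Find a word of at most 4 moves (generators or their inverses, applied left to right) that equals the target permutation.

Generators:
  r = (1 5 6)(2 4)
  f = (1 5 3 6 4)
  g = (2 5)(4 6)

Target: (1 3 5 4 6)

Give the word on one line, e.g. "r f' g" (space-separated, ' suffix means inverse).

r r f'

  after r: (1 5 6)(2 4)
  after r: (1 6 5)
  after f': (1 3 5 4 6)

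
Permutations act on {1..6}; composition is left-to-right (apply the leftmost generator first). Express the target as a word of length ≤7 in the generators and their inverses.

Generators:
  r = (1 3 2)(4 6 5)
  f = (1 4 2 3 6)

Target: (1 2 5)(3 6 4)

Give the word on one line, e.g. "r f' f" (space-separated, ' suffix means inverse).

  after r': (1 2 3)(4 5 6)
  after f': (1 4 5 3 6)
  after r: (1 6 3 5 2)
  after f: (2 4)(3 5)
  after r': (1 2 5)(3 6 4)

r' f' r f r'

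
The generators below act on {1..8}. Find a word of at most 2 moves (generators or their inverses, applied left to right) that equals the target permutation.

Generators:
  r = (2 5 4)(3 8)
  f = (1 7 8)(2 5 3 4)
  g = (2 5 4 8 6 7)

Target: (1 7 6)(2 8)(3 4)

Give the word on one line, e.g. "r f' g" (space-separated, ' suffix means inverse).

g' f

  after g': (2 7 6 8 4 5)
  after f: (1 7 6)(2 8)(3 4)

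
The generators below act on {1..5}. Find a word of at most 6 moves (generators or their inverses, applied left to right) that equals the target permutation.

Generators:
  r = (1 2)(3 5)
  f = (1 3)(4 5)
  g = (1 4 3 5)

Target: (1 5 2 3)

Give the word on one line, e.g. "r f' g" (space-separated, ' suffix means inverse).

  after r': (1 2)(3 5)
  after f': (1 2 3 4 5)
  after r: (2 5)(3 4)
  after g': (1 5 2 3)

r' f' r g'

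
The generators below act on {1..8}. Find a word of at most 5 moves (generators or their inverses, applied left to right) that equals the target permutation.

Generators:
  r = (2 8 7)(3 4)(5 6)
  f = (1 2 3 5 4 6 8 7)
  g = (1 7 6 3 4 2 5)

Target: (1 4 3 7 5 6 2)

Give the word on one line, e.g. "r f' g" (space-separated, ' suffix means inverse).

  after f: (1 2 3 5 4 6 8 7)
  after r: (1 8 2 4 5 3 6 7)
  after f': (1 6 8)(2 5)(3 4)
  after g: (1 3 2)(6 8 7)
  after r': (1 4 3 7 5 6 2)

f r f' g r'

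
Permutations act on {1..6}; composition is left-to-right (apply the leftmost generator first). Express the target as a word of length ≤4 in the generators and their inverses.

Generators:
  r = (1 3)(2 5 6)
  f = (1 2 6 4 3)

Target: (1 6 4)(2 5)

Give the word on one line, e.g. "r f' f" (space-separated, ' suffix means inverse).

f r'

  after f: (1 2 6 4 3)
  after r': (1 6 4)(2 5)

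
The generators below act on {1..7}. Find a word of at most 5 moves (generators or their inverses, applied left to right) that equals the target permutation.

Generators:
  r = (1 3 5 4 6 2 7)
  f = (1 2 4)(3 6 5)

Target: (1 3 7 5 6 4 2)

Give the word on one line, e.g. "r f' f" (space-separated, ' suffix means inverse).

  after f: (1 2 4)(3 6 5)
  after r': (1 6 3 4 7 2 5)
  after f: (1 5 2 3)(4 7)
  after r': (1 3 7 5 6 4 2)

f r' f r'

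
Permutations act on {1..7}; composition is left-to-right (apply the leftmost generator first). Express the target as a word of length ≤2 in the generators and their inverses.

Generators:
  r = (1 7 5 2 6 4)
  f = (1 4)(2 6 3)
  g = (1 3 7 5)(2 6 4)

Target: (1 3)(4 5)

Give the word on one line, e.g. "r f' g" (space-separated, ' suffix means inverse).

g r'

  after g: (1 3 7 5)(2 6 4)
  after r': (1 3)(4 5)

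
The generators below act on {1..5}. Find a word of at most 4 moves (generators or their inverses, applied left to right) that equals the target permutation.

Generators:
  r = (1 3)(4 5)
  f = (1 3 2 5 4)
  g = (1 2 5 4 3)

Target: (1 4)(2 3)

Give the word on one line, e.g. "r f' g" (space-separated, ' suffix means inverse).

  after f': (1 4 5 2 3)
  after r: (1 5 2)
  after f: (1 4)(2 3)

f' r f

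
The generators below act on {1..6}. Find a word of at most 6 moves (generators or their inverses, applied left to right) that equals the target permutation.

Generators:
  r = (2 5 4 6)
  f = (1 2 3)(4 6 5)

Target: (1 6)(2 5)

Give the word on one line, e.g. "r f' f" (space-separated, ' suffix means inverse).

r' f r f f

  after r': (2 6 4 5)
  after f: (1 2 5 3)
  after r: (1 5 3)(2 4 6)
  after f: (1 4 5)(2 6 3)
  after f: (1 6)(2 5)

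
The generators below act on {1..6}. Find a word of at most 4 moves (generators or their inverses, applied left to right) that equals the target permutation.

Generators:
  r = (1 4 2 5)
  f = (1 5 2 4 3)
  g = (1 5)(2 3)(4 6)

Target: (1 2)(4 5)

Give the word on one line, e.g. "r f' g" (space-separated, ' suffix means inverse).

r r

  after r: (1 4 2 5)
  after r: (1 2)(4 5)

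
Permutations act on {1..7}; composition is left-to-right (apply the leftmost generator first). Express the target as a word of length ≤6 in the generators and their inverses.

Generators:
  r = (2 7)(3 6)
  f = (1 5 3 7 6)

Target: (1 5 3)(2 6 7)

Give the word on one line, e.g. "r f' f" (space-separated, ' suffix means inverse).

  after r': (2 7)(3 6)
  after f: (1 5 3)(2 6 7)
  after r': (1 5 6 2 3)
  after r': (1 5 3)(2 6 7)

r' f r' r'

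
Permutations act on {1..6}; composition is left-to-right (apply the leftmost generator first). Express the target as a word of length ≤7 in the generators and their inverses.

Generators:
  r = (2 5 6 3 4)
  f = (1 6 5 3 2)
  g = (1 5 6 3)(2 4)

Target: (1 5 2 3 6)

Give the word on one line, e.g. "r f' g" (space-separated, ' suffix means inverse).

f g g f f

  after f: (1 6 5 3 2)
  after g: (1 3 4 2 5)
  after g: (2 6 3)
  after f: (1 6 2 5 3)
  after f: (1 5 2 3 6)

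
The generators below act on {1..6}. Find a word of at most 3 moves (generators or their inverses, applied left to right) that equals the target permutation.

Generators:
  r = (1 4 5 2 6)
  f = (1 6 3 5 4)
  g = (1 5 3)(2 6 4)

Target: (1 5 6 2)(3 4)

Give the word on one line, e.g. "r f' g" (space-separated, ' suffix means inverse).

  after g': (1 3 5)(2 4 6)
  after f: (1 5 6 2)(3 4)

g' f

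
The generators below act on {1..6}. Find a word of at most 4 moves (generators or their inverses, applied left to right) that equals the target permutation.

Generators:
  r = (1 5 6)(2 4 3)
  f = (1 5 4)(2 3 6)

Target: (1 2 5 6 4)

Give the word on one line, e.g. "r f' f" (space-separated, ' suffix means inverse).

  after f': (1 4 5)(2 6 3)
  after r: (1 3 4 6 2)
  after r: (1 2 5 6 4)

f' r r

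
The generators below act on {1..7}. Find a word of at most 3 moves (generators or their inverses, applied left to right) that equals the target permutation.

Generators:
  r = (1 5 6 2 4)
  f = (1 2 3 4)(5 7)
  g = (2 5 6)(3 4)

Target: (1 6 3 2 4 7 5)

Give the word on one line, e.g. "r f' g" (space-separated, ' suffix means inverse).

r r f'

  after r: (1 5 6 2 4)
  after r: (1 6 4 5 2)
  after f': (1 6 3 2 4 7 5)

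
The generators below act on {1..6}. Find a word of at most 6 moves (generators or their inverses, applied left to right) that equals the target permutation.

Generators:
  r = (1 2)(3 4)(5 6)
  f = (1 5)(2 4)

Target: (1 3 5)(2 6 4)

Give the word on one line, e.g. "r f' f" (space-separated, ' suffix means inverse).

r f r f

  after r: (1 2)(3 4)(5 6)
  after f: (1 4 3 2 5 6)
  after r: (1 3)(2 6)
  after f: (1 3 5)(2 6 4)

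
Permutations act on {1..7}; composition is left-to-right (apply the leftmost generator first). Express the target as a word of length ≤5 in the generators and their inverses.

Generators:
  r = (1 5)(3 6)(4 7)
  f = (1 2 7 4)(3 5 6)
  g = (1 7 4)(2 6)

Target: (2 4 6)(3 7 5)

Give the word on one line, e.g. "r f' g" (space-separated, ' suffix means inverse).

f' g' r' f

  after f': (1 4 7 2)(3 6 5)
  after g': (1 7 6 5 3 2 4)
  after r': (1 4 5 6)(2 7 3)
  after f: (2 4 6)(3 7 5)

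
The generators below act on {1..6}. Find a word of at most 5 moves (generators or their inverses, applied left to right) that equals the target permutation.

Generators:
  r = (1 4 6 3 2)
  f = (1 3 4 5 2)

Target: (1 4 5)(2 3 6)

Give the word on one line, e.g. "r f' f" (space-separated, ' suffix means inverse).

  after r: (1 4 6 3 2)
  after f: (1 5 2 3)(4 6)
  after f: (1 2 4 6 5)
  after r': (1 3 6 5 2)
  after f: (1 4 5)(2 3 6)

r f f r' f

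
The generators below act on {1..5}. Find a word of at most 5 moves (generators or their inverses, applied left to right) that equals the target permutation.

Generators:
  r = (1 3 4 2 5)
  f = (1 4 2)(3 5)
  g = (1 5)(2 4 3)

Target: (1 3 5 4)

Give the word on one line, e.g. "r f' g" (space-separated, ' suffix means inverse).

  after f': (1 2 4)(3 5)
  after g: (1 4 5 2 3)
  after g: (1 3 5 4)

f' g g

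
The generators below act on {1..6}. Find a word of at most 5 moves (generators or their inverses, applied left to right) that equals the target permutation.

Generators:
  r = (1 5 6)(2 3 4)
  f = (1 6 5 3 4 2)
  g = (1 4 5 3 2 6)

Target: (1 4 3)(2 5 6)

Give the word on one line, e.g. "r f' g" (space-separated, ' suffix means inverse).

g' r g

  after g': (1 6 2 3 5 4)
  after r: (2 4 5)(3 6)
  after g: (1 4 3)(2 5 6)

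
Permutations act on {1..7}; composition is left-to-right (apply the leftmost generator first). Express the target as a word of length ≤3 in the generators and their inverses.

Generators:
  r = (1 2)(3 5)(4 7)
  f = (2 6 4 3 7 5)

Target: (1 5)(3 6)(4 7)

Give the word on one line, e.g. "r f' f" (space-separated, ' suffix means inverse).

  after f: (2 6 4 3 7 5)
  after r': (1 2 6 7 3 4 5)
  after f': (1 5)(3 6)(4 7)

f r' f'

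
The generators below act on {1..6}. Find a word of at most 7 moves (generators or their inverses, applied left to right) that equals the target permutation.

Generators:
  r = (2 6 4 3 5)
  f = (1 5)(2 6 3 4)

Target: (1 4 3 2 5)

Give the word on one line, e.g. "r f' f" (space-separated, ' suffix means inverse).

  after f': (1 5)(2 4 3 6)
  after r: (1 2 3 4 5)
  after f: (1 6 3 2 4)
  after f: (1 3 6 4 5)
  after r': (1 4 3 2 5)

f' r f f r'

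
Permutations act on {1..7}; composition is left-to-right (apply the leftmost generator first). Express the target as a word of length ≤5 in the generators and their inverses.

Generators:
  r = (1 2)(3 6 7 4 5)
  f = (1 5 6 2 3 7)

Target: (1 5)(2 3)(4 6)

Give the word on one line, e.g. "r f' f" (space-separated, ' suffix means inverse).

f f r r r

  after f: (1 5 6 2 3 7)
  after f: (1 6 3)(2 7 5)
  after r: (1 7 3 2 4 5)
  after r: (1 4 3)(2 5)(6 7)
  after r: (1 5)(2 3)(4 6)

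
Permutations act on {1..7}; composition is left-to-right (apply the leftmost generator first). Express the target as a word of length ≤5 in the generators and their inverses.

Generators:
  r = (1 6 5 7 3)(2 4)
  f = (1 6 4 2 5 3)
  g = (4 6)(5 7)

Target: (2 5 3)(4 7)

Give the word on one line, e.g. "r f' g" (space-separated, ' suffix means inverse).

  after f: (1 6 4 2 5 3)
  after f: (1 4 5)(2 3 6)
  after g: (1 6 2 3 4 7 5)
  after r': (2 7 6 4 5 3)
  after g: (2 5 3)(4 7)

f f g r' g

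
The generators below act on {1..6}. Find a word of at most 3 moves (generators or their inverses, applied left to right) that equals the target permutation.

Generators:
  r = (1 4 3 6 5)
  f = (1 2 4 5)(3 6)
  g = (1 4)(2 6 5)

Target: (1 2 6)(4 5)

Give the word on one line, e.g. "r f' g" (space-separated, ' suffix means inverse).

  after f': (1 5 4 2)(3 6)
  after r': (1 6 4 2 5)
  after g': (1 2 6)(4 5)

f' r' g'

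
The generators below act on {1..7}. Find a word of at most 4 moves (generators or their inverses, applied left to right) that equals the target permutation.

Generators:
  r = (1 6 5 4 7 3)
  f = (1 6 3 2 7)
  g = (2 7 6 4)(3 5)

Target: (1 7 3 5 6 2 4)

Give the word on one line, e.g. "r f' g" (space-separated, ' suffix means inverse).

  after g': (2 4 6 7)(3 5)
  after f': (1 7 3 5 6 2 4)

g' f'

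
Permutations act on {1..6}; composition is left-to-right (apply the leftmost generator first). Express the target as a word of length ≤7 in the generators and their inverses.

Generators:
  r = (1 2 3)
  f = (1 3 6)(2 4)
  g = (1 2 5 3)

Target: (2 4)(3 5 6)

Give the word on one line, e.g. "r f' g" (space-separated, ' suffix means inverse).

  after r': (1 3 2)
  after g': (1 5 2 3)
  after r: (1 5 3 2)
  after g: (1 3 5)
  after f': (2 4)(3 5 6)

r' g' r g f'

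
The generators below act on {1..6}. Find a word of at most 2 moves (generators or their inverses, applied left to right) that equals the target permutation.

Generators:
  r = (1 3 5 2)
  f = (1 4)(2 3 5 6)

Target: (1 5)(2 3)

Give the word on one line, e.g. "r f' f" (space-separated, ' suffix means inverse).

r' r'

  after r': (1 2 5 3)
  after r': (1 5)(2 3)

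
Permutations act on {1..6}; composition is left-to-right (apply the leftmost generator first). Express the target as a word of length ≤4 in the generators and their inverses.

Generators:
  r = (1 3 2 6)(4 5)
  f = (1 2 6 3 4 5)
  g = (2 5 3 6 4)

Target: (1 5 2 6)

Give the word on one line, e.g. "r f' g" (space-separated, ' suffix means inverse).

  after g: (2 5 3 6 4)
  after g: (2 3 4 5 6)
  after f': (1 5 2 6)

g g f'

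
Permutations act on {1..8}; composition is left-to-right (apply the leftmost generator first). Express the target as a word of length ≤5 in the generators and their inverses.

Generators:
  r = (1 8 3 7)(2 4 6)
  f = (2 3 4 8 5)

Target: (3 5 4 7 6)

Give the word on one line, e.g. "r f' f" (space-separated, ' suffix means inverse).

  after r': (1 7 3 8)(2 6 4)
  after f: (1 7 4 3 5 2 6 8)
  after r: (3 5 4 7 6)

r' f r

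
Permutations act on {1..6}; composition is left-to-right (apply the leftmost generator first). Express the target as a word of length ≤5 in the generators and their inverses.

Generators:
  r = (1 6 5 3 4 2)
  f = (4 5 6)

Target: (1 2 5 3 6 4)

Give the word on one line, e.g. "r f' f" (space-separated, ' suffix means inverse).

  after f': (4 6 5)
  after r': (1 2 4)(3 5)
  after f': (1 2 6 5 3 4)
  after f': (1 2 5 3 6 4)

f' r' f' f'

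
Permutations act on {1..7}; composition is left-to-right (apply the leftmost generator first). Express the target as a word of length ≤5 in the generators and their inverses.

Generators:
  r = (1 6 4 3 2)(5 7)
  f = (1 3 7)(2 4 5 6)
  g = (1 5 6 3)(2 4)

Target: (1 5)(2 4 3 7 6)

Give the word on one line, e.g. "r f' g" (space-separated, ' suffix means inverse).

f g' g'

  after f: (1 3 7)(2 4 5 6)
  after g': (1 6 4)(3 7)
  after g': (1 5)(2 4 3 7 6)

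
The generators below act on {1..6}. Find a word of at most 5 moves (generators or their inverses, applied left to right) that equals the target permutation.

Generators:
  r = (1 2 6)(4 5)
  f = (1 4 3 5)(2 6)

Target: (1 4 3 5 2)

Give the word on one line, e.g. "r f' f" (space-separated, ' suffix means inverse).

f r' r'

  after f: (1 4 3 5)(2 6)
  after r': (1 5 6)(3 4)
  after r': (1 4 3 5 2)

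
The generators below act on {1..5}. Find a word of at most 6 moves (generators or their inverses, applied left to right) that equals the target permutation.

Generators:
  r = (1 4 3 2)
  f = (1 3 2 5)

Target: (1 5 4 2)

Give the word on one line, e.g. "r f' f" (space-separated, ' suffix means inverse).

  after f: (1 3 2 5)
  after r': (1 4)(2 5)
  after r': (2 5 3 4)
  after r': (1 2 5 4 3)
  after f: (1 5 4 2)

f r' r' r' f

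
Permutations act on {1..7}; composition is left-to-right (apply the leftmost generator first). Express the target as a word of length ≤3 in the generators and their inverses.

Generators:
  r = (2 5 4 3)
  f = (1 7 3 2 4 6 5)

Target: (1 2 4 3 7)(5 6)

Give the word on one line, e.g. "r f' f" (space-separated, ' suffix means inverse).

f' r'

  after f': (1 5 6 4 2 3 7)
  after r': (1 2 4 3 7)(5 6)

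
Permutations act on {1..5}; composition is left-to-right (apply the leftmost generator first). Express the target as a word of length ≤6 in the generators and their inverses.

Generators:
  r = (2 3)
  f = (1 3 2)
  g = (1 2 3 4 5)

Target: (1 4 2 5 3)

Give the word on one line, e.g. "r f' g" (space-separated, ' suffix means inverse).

r g' r' f' g'

  after r: (2 3)
  after g': (1 5 4 3)
  after r': (1 5 4 2 3)
  after f': (1 5 4 3 2)
  after g': (1 4 2 5 3)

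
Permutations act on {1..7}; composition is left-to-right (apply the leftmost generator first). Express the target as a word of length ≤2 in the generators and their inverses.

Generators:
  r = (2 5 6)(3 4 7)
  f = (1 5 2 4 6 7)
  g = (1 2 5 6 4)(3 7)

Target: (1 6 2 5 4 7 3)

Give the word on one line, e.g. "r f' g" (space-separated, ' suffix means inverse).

  after g': (1 4 6 5 2)(3 7)
  after f: (1 6 2 5 4 7 3)

g' f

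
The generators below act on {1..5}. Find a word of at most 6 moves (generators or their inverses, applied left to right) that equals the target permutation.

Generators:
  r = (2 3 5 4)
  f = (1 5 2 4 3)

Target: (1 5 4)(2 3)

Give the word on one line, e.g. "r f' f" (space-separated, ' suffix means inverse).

r' f r f r

  after r': (2 4 5 3)
  after f: (1 5)(2 3 4)
  after r: (1 4 3 2 5)
  after f: (1 3 4)
  after r: (1 5 4)(2 3)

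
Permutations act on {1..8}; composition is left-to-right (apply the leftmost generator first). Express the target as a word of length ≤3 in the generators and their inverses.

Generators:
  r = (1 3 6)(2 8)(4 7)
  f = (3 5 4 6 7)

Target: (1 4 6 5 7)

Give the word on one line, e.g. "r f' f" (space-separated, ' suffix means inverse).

  after r': (1 6 3)(2 8)(4 7)
  after f: (1 7 6 5 4 3)(2 8)
  after r: (1 4 6 5 7)

r' f r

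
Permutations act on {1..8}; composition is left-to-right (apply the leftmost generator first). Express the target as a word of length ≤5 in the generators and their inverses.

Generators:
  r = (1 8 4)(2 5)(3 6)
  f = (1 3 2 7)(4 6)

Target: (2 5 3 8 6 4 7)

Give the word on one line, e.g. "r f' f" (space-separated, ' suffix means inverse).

r f' r r

  after r: (1 8 4)(2 5)(3 6)
  after f': (1 8 6)(2 5 3 4 7)
  after r: (1 4 7 5 6 8 3)
  after r: (2 5 3 8 6 4 7)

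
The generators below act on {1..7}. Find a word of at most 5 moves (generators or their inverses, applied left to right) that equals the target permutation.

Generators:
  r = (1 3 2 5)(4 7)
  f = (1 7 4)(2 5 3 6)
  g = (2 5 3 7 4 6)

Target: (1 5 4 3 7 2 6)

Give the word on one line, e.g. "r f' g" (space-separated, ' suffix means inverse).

r f' g' r

  after r: (1 3 2 5)(4 7)
  after f': (1 5 4)(3 6)
  after g': (1 2 6 5 7 3 4)
  after r: (1 5 4 3 7 2 6)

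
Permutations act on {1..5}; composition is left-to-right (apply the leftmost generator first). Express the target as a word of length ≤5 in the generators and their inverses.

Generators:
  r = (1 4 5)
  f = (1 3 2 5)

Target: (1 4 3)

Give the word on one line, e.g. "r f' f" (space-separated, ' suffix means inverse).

f' r' f

  after f': (1 5 2 3)
  after r': (1 4)(2 3 5)
  after f: (1 4 3)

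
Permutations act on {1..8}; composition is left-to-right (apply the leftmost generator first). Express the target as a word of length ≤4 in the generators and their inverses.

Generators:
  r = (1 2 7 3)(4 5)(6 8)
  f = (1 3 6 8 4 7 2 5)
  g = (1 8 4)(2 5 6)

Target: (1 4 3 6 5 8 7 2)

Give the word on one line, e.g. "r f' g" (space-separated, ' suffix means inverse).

g' g' f

  after g': (1 4 8)(2 6 5)
  after g': (1 8 4)(2 5 6)
  after f: (1 4 3 6 5 8 7 2)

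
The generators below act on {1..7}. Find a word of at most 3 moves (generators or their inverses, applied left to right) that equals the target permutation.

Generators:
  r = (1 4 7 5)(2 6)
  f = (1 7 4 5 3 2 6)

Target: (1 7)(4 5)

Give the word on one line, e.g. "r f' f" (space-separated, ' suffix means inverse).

r' r'

  after r': (1 5 7 4)(2 6)
  after r': (1 7)(4 5)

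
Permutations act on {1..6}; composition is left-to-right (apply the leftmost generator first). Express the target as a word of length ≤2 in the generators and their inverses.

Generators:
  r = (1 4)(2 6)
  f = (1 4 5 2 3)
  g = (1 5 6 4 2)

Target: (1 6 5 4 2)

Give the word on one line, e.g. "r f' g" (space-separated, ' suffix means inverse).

g' r

  after g': (1 2 4 6 5)
  after r: (1 6 5 4 2)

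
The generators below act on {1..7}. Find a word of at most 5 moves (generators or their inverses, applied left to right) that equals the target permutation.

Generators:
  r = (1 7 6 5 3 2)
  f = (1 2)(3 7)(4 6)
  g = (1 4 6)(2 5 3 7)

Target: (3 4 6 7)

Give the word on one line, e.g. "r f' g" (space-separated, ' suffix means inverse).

  after r: (1 7 6 5 3 2)
  after r: (1 6 3)(2 7 5)
  after g: (3 4 6 7)

r r g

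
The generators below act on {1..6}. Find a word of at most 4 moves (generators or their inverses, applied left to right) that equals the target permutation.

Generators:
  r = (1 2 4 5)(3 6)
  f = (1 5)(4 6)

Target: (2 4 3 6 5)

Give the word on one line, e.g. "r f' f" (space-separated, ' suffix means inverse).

  after f: (1 5)(4 6)
  after r: (2 4 3 6 5)

f r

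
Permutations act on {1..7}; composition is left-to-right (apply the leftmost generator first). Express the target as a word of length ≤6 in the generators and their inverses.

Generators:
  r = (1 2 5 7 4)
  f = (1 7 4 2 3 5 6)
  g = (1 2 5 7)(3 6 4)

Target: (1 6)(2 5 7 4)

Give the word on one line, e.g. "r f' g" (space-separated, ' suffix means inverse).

  after r: (1 2 5 7 4)
  after g': (3 4 7 6)
  after f: (1 7)(2 3)(5 6)
  after g: (2 6 7)(3 5 4)
  after f': (1 6)(2 5 7 4)

r g' f g f'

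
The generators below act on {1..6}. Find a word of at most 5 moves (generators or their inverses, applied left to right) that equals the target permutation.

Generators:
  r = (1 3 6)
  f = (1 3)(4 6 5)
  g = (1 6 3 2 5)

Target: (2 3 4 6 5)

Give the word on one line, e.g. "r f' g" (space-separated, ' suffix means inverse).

  after r': (1 6 3)
  after g': (2 3 5)
  after f': (1 3 6 4 5 2)
  after f': (2 3 4 6 5)

r' g' f' f'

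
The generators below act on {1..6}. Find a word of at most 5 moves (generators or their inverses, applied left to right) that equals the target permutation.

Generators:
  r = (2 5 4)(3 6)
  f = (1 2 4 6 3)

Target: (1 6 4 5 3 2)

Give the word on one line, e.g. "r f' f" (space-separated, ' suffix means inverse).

r' f' f'

  after r': (2 4 5)(3 6)
  after f': (1 3 4 5)
  after f': (1 6 4 5 3 2)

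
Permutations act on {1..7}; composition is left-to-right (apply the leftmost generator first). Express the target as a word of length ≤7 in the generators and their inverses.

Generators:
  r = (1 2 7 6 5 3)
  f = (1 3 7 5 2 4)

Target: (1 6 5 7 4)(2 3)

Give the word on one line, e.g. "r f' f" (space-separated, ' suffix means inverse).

r r f r' f'

  after r: (1 2 7 6 5 3)
  after r: (1 7 5)(2 6 3)
  after f: (1 5 3 4)(2 6 7)
  after r': (1 6 2 7)(3 4)
  after f': (1 6 5 7 4)(2 3)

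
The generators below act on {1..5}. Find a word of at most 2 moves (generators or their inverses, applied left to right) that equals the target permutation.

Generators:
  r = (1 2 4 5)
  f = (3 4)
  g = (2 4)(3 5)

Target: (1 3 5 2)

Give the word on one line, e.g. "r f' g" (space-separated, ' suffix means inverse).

r' g

  after r': (1 5 4 2)
  after g: (1 3 5 2)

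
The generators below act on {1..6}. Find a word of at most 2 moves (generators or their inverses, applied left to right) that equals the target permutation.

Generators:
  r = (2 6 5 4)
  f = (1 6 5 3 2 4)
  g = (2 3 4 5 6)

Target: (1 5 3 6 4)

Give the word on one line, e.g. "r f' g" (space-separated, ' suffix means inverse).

  after f: (1 6 5 3 2 4)
  after r: (1 5 3 6 4)

f r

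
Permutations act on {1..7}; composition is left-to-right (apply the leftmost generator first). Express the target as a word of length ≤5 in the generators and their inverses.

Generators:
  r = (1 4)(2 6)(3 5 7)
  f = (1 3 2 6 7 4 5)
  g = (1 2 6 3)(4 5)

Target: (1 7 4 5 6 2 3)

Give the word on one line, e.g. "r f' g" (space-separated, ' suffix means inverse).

r' f' g g

  after r': (1 4)(2 6)(3 7 5)
  after f': (1 7 4 5)(3 6)
  after g: (1 7 5 2 6)
  after g: (1 7 4 5 6 2 3)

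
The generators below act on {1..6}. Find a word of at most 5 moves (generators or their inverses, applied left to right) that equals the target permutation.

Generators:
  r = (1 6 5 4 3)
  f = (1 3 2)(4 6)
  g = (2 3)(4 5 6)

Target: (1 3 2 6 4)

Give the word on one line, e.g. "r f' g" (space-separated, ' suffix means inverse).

f' r' g'

  after f': (1 2 3)(4 6)
  after r': (1 2 4)(5 6)
  after g': (1 3 2 6 4)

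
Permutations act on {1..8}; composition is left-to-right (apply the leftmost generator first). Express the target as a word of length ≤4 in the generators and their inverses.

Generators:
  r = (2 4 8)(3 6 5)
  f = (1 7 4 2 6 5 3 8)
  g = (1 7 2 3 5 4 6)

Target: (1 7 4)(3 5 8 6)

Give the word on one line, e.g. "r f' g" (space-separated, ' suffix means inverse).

r f

  after r: (2 4 8)(3 6 5)
  after f: (1 7 4)(3 5 8 6)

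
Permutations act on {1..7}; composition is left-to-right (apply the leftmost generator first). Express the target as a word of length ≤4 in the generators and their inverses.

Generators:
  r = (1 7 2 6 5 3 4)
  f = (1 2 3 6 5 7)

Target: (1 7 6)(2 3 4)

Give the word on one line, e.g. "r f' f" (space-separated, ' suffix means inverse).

  after f': (1 7 5 6 3 2)
  after r: (1 2 7 3 6 4)
  after f': (2 5 6 4 7)
  after r: (1 7 6)(2 3 4)

f' r f' r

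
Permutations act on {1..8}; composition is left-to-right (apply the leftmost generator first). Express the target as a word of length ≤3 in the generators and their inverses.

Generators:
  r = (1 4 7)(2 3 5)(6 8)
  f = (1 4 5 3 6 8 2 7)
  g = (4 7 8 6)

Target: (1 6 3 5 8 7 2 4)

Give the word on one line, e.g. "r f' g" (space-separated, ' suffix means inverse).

  after f': (1 7 2 8 6 3 5 4)
  after g': (1 4)(2 7)(3 5 6)
  after g': (1 6 3 5 8 7 2 4)

f' g' g'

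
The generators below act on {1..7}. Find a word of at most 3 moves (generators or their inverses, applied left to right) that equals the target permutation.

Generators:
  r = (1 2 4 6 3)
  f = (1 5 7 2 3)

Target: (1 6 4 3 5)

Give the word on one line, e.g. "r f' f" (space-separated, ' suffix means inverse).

f' r' f

  after f': (1 3 2 7 5)
  after r': (1 6 4 2 7 5 3)
  after f: (1 6 4 3 5)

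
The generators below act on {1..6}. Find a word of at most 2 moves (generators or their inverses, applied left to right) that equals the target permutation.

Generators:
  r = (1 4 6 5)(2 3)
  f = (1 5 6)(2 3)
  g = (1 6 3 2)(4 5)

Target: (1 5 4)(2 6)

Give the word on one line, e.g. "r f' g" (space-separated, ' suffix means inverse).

g f'

  after g: (1 6 3 2)(4 5)
  after f': (1 5 4)(2 6)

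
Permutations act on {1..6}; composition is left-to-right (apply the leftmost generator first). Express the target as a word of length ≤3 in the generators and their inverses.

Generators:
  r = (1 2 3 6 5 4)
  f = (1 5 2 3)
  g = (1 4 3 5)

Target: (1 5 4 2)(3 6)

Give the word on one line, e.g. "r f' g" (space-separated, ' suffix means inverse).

  after g: (1 4 3 5)
  after r': (1 5 4 2)(3 6)

g r'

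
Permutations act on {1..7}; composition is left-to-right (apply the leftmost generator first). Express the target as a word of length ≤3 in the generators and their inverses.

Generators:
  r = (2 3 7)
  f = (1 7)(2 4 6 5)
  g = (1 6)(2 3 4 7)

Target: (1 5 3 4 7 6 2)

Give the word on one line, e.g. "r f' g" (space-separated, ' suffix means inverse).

  after g': (1 6)(2 7 4 3)
  after f: (1 5 2)(3 4)(6 7)
  after r: (1 5 3 4 7 6 2)

g' f r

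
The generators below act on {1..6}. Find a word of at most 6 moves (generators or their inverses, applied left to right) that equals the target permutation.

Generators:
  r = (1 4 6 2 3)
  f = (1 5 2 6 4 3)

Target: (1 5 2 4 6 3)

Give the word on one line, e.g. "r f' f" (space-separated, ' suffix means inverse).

f' f' r' f r

  after f': (1 3 4 6 2 5)
  after f': (1 4 2)(3 6 5)
  after r': (2 3 4 6 5)
  after f: (1 5 6 2)
  after r: (1 5 2 4 6 3)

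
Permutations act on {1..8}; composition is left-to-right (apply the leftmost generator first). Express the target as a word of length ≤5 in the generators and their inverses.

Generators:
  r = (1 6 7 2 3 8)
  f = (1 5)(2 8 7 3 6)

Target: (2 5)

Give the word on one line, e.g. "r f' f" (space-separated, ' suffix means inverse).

f' r' f'

  after f': (1 5)(2 6 3 7 8)
  after r': (1 5 8 7 3 6 2)
  after f': (2 5)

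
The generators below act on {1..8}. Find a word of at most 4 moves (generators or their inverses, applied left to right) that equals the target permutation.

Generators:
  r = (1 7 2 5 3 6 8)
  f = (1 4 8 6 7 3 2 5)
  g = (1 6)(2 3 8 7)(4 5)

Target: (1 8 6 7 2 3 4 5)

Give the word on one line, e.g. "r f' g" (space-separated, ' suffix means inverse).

  after f': (1 5 2 3 7 6 8 4)
  after r': (1 2 5 7 3)(4 8)
  after f': (1 3 5 6 8)
  after g: (1 8 6 7 2 3 4 5)

f' r' f' g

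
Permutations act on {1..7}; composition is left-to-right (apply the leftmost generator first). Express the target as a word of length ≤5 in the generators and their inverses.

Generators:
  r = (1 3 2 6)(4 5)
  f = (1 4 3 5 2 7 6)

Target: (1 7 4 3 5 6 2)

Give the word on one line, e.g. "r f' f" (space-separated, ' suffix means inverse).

f r f' r f

  after f: (1 4 3 5 2 7 6)
  after r: (1 5 6 3 4 2 7)
  after f': (1 3)(4 5 7 6)
  after r: (1 2 6 5 7)
  after f: (1 7 4 3 5 6 2)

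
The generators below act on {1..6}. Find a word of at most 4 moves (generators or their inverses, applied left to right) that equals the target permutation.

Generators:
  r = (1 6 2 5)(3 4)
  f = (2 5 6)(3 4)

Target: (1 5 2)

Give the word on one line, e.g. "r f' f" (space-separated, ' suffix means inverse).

  after r': (1 5 2 6)(3 4)
  after f: (1 6)
  after f: (1 2 5 6)(3 4)
  after r: (1 5 2)

r' f f r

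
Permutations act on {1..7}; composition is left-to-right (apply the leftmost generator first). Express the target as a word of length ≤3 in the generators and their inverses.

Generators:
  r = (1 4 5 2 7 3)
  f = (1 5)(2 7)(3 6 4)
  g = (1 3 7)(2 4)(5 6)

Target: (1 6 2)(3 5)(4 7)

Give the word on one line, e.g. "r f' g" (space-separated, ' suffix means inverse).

  after f: (1 5)(2 7)(3 6 4)
  after g: (1 6 2)(3 5)(4 7)

f g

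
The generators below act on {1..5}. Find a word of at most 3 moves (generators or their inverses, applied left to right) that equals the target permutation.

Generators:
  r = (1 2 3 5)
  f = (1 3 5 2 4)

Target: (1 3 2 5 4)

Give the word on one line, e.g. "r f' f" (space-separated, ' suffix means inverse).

r f' r'

  after r: (1 2 3 5)
  after f': (1 5 4 2)
  after r': (1 3 2 5 4)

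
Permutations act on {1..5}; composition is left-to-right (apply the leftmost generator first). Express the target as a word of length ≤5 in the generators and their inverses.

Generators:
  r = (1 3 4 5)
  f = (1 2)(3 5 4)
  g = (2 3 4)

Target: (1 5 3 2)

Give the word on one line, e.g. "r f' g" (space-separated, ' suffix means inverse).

f' g' f f g

  after f': (1 2)(3 4 5)
  after g': (1 4 5 2)
  after f: (1 3 5)
  after f: (1 5 2)(3 4)
  after g: (1 5 3 2)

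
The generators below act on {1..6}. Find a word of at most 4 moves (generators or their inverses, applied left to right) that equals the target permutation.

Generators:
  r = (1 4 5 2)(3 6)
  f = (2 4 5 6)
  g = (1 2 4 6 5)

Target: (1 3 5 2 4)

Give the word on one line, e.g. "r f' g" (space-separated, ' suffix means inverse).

r f' f' r

  after r: (1 4 5 2)(3 6)
  after f': (1 2)(3 5 6)
  after f': (1 6 3 4 2)
  after r: (1 3 5 2 4)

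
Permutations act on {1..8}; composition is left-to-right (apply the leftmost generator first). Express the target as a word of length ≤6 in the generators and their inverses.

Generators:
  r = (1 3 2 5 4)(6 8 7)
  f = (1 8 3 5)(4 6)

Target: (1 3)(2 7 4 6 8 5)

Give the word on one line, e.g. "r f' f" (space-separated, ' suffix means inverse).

r r f' r'

  after r: (1 3 2 5 4)(6 8 7)
  after r: (1 2 4 3 5)(6 7 8)
  after f': (1 2 6 7)(4 8)
  after r': (1 3)(2 7 4 6 8 5)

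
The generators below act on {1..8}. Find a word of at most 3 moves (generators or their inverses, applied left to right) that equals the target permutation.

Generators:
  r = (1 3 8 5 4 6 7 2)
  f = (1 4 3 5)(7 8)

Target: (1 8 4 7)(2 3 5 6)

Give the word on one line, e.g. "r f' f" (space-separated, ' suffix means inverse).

  after r: (1 3 8 5 4 6 7 2)
  after r: (1 8 4 7)(2 3 5 6)

r r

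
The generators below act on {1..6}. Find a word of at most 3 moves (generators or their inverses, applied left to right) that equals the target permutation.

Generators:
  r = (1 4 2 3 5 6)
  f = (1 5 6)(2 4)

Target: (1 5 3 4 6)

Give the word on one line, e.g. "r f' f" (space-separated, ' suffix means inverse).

  after r': (1 6 5 3 2 4)
  after f': (1 5 3 4 6)

r' f'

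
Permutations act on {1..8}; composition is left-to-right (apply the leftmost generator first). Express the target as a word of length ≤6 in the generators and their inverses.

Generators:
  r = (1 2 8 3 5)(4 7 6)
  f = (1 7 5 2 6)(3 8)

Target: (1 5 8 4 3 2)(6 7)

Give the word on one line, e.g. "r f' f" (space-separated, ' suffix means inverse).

r' f' f' r'

  after r': (1 5 3 8 2)(4 6 7)
  after f': (1 7 4 2 6)(5 8)
  after f': (3 8 7 4 5)
  after r': (1 5 8 4 3 2)(6 7)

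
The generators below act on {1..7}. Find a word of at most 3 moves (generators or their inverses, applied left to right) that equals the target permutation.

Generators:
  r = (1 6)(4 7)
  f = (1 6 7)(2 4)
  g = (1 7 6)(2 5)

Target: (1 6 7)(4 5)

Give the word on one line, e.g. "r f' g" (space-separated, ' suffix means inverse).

  after f: (1 6 7)(2 4)
  after g': (1 7 6)(2 4 5)
  after f': (1 6 7)(4 5)

f g' f'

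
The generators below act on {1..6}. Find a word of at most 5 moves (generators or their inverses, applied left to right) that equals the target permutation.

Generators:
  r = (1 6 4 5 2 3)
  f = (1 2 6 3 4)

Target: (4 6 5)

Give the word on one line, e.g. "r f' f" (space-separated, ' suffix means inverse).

  after r: (1 6 4 5 2 3)
  after r: (1 4 2)(3 6 5)
  after f: (4 6 5)

r r f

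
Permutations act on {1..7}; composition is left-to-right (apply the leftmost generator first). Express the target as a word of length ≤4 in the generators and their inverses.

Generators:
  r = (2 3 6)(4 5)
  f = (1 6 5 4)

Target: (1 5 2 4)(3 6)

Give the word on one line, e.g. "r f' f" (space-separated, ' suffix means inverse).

f' r' f r'

  after f': (1 4 5 6)
  after r': (1 5 3 2 6)
  after f: (1 4)(2 5 3)
  after r': (1 5 2 4)(3 6)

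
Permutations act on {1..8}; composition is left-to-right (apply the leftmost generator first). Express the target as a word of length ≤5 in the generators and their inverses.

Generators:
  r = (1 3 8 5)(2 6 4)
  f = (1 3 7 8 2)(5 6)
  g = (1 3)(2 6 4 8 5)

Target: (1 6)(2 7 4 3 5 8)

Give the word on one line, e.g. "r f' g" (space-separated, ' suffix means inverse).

f r f g

  after f: (1 3 7 8 2)(5 6)
  after r: (1 8 6)(2 3 7 5 4)
  after f: (1 2 7 6 3 8 5 4)
  after g: (1 6)(2 7 4 3 5 8)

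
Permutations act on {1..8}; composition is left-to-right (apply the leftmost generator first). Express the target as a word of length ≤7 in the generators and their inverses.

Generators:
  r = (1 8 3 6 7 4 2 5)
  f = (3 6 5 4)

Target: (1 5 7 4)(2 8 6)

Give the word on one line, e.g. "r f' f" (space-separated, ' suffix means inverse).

f r f' r' r'

  after f: (3 6 5 4)
  after r: (1 8 3 7 4 6)(2 5)
  after f': (1 8 4 3 7 5 2 6)
  after r': (2 3 6 5 4 8 7)
  after r': (1 5 7 4)(2 8 6)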